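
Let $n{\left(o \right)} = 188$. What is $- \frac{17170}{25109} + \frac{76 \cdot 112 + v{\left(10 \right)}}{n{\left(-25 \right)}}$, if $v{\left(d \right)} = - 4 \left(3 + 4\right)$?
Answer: $\frac{3085247}{69419} \approx 44.444$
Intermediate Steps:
$v{\left(d \right)} = -28$ ($v{\left(d \right)} = \left(-4\right) 7 = -28$)
$- \frac{17170}{25109} + \frac{76 \cdot 112 + v{\left(10 \right)}}{n{\left(-25 \right)}} = - \frac{17170}{25109} + \frac{76 \cdot 112 - 28}{188} = \left(-17170\right) \frac{1}{25109} + \left(8512 - 28\right) \frac{1}{188} = - \frac{1010}{1477} + 8484 \cdot \frac{1}{188} = - \frac{1010}{1477} + \frac{2121}{47} = \frac{3085247}{69419}$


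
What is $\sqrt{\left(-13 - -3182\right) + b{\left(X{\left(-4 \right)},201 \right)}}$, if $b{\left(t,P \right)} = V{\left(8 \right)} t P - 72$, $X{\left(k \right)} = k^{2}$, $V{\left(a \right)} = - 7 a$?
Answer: $i \sqrt{176999} \approx 420.71 i$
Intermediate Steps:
$b{\left(t,P \right)} = -72 - 56 P t$ ($b{\left(t,P \right)} = \left(-7\right) 8 t P - 72 = - 56 t P - 72 = - 56 P t - 72 = -72 - 56 P t$)
$\sqrt{\left(-13 - -3182\right) + b{\left(X{\left(-4 \right)},201 \right)}} = \sqrt{\left(-13 - -3182\right) - \left(72 + 11256 \left(-4\right)^{2}\right)} = \sqrt{\left(-13 + 3182\right) - \left(72 + 11256 \cdot 16\right)} = \sqrt{3169 - 180168} = \sqrt{-176999} = i \sqrt{176999}$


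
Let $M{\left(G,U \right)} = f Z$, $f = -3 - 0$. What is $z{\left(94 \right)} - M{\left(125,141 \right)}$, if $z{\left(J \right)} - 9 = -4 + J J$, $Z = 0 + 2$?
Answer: $8847$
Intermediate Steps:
$Z = 2$
$f = -3$ ($f = -3 + 0 = -3$)
$M{\left(G,U \right)} = -6$ ($M{\left(G,U \right)} = \left(-3\right) 2 = -6$)
$z{\left(J \right)} = 5 + J^{2}$ ($z{\left(J \right)} = 9 + \left(-4 + J J\right) = 9 + \left(-4 + J^{2}\right) = 5 + J^{2}$)
$z{\left(94 \right)} - M{\left(125,141 \right)} = \left(5 + 94^{2}\right) - -6 = \left(5 + 8836\right) + 6 = 8841 + 6 = 8847$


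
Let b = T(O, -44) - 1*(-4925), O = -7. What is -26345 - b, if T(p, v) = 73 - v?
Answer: -31387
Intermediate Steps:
b = 5042 (b = (73 - 1*(-44)) - 1*(-4925) = (73 + 44) + 4925 = 117 + 4925 = 5042)
-26345 - b = -26345 - 1*5042 = -26345 - 5042 = -31387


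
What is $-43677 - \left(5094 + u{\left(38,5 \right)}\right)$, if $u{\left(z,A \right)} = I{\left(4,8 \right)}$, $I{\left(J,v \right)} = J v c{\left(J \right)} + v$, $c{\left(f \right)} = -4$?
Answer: $-48651$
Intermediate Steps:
$I{\left(J,v \right)} = v - 4 J v$ ($I{\left(J,v \right)} = J v \left(-4\right) + v = - 4 J v + v = v - 4 J v$)
$u{\left(z,A \right)} = -120$ ($u{\left(z,A \right)} = 8 \left(1 - 16\right) = 8 \left(-15\right) = -120$)
$-43677 - \left(5094 + u{\left(38,5 \right)}\right) = -43677 - \left(5094 - 120\right) = -43677 - 4974 = -48651$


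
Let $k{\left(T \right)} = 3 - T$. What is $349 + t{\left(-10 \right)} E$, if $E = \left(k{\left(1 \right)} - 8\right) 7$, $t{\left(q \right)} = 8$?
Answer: $13$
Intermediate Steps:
$E = -42$ ($E = \left(\left(3 - 1\right) - 8\right) 7 = \left(2 - 8\right) 7 = \left(-6\right) 7 = -42$)
$349 + t{\left(-10 \right)} E = 349 + 8 \left(-42\right) = 349 - 336 = 13$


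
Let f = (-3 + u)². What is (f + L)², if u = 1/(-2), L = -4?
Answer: 1089/16 ≈ 68.063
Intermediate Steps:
u = -½ ≈ -0.50000
f = 49/4 (f = (-3 - ½)² = (-7/2)² = 49/4 ≈ 12.250)
(f + L)² = (49/4 - 4)² = (33/4)² = 1089/16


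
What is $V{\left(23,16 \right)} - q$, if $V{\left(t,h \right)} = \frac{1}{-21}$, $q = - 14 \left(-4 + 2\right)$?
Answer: $- \frac{589}{21} \approx -28.048$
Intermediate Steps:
$q = 28$ ($q = \left(-14\right) \left(-2\right) = 28$)
$V{\left(t,h \right)} = - \frac{1}{21}$
$V{\left(23,16 \right)} - q = - \frac{1}{21} - 28 = - \frac{589}{21}$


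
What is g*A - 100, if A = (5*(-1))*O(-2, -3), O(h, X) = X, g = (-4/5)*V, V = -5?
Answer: -40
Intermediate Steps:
g = 4 (g = (-4/5)*(-5) = ((⅕)*(-4))*(-5) = -⅘*(-5) = 4)
A = 15 (A = (5*(-1))*(-3) = -5*(-3) = 15)
g*A - 100 = 4*15 - 100 = 60 - 100 = -40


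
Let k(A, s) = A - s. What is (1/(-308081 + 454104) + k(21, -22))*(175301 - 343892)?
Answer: -1058581203090/146023 ≈ -7.2494e+6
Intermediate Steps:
(1/(-308081 + 454104) + k(21, -22))*(175301 - 343892) = (1/(-308081 + 454104) + (21 - 1*(-22)))*(175301 - 343892) = (1/146023 + (21 + 22))*(-168591) = (1/146023 + 43)*(-168591) = (6278990/146023)*(-168591) = -1058581203090/146023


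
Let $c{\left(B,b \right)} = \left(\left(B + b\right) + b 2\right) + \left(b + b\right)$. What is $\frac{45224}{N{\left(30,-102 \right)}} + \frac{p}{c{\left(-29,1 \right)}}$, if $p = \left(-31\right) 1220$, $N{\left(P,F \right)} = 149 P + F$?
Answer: $\frac{144343}{91} \approx 1586.2$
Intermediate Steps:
$N{\left(P,F \right)} = F + 149 P$
$p = -37820$
$c{\left(B,b \right)} = B + 5 b$ ($c{\left(B,b \right)} = \left(\left(B + b\right) + 2 b\right) + 2 b = \left(B + 3 b\right) + 2 b = B + 5 b$)
$\frac{45224}{N{\left(30,-102 \right)}} + \frac{p}{c{\left(-29,1 \right)}} = \frac{45224}{-102 + 149 \cdot 30} - \frac{37820}{-29 + 5 \cdot 1} = \frac{45224}{-102 + 4470} - \frac{37820}{-29 + 5} = \frac{45224}{4368} - \frac{37820}{-24} = 45224 \cdot \frac{1}{4368} - - \frac{9455}{6} = \frac{5653}{546} + \frac{9455}{6} = \frac{144343}{91}$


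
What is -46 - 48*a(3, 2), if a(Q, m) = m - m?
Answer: -46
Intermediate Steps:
a(Q, m) = 0
-46 - 48*a(3, 2) = -46 - 48*0 = -46 + 0 = -46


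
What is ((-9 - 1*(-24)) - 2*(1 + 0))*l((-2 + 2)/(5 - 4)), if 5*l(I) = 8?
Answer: 104/5 ≈ 20.800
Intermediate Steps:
l(I) = 8/5 (l(I) = (⅕)*8 = 8/5)
((-9 - 1*(-24)) - 2*(1 + 0))*l((-2 + 2)/(5 - 4)) = ((-9 - 1*(-24)) - 2*(1 + 0))*(8/5) = ((-9 + 24) - 2*1)*(8/5) = (15 - 2)*(8/5) = 13*(8/5) = 104/5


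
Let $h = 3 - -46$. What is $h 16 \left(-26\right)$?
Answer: $-20384$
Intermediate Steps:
$h = 49$ ($h = 3 + 46 = 49$)
$h 16 \left(-26\right) = 49 \cdot 16 \left(-26\right) = 784 \left(-26\right) = -20384$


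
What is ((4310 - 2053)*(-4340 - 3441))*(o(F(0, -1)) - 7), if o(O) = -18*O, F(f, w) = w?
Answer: -193178887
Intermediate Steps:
((4310 - 2053)*(-4340 - 3441))*(o(F(0, -1)) - 7) = ((4310 - 2053)*(-4340 - 3441))*(-18*(-1) - 7) = (2257*(-7781))*(18 - 7) = -17561717*11 = -193178887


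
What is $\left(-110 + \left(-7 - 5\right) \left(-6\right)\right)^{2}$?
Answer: $1444$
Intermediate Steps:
$\left(-110 + \left(-7 - 5\right) \left(-6\right)\right)^{2} = \left(-110 - -72\right)^{2} = \left(-110 + 72\right)^{2} = \left(-38\right)^{2} = 1444$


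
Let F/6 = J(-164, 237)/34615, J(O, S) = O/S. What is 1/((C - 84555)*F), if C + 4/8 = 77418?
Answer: 546917/468220 ≈ 1.1681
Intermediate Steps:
C = 154835/2 (C = -1/2 + 77418 = 154835/2 ≈ 77418.)
F = -328/2734585 (F = 6*(-164/237/34615) = 6*(-164*1/237*(1/34615)) = 6*(-164/237*1/34615) = 6*(-164/8203755) = -328/2734585 ≈ -0.00011995)
1/((C - 84555)*F) = 1/((154835/2 - 84555)*(-328/2734585)) = -2734585/328/(-14275/2) = -2/14275*(-2734585/328) = 546917/468220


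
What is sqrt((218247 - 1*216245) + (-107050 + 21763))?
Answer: I*sqrt(83285) ≈ 288.59*I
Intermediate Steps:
sqrt((218247 - 1*216245) + (-107050 + 21763)) = sqrt((218247 - 216245) - 85287) = sqrt(2002 - 85287) = sqrt(-83285) = I*sqrt(83285)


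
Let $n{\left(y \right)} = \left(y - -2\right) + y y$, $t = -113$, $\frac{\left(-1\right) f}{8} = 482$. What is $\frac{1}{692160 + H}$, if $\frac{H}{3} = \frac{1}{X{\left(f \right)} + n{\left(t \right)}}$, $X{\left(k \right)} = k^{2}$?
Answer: $\frac{14881394}{10300305671043} \approx 1.4448 \cdot 10^{-6}$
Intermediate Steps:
$f = -3856$ ($f = \left(-8\right) 482 = -3856$)
$n{\left(y \right)} = 2 + y + y^{2}$ ($n{\left(y \right)} = \left(y + 2\right) + y^{2} = \left(2 + y\right) + y^{2} = 2 + y + y^{2}$)
$H = \frac{3}{14881394}$ ($H = \frac{3}{\left(-3856\right)^{2} + \left(2 - 113 + \left(-113\right)^{2}\right)} = \frac{3}{14868736 + \left(2 - 113 + 12769\right)} = \frac{3}{14868736 + 12658} = \frac{3}{14881394} \approx 2.0159 \cdot 10^{-7}$)
$\frac{1}{692160 + H} = \frac{1}{692160 + \frac{3}{14881394}} = \frac{1}{\frac{10300305671043}{14881394}} = \frac{14881394}{10300305671043}$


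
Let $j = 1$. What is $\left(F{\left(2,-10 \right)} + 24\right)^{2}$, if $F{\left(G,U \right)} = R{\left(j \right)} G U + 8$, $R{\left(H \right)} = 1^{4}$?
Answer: $144$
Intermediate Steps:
$R{\left(H \right)} = 1$
$F{\left(G,U \right)} = 8 + G U$ ($F{\left(G,U \right)} = 1 G U + 8 = G U + 8 = 8 + G U$)
$\left(F{\left(2,-10 \right)} + 24\right)^{2} = \left(\left(8 + 2 \left(-10\right)\right) + 24\right)^{2} = \left(\left(8 - 20\right) + 24\right)^{2} = \left(-12 + 24\right)^{2} = 12^{2} = 144$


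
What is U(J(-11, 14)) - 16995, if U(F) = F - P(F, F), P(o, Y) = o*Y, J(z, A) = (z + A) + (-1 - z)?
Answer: -17151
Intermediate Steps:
J(z, A) = -1 + A (J(z, A) = (A + z) + (-1 - z) = -1 + A)
P(o, Y) = Y*o
U(F) = F - F² (U(F) = F - F*F = F - F²)
U(J(-11, 14)) - 16995 = (-1 + 14)*(1 - (-1 + 14)) - 16995 = 13*(1 - 1*13) - 16995 = 13*(1 - 13) - 16995 = 13*(-12) - 16995 = -156 - 16995 = -17151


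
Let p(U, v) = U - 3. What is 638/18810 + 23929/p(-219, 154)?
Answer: -6817619/63270 ≈ -107.75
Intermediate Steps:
p(U, v) = -3 + U
638/18810 + 23929/p(-219, 154) = 638/18810 + 23929/(-3 - 219) = 638*(1/18810) + 23929/(-222) = 29/855 + 23929*(-1/222) = 29/855 - 23929/222 = -6817619/63270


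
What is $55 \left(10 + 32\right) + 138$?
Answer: $2448$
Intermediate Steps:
$55 \left(10 + 32\right) + 138 = 55 \cdot 42 + 138 = 2310 + 138 = 2448$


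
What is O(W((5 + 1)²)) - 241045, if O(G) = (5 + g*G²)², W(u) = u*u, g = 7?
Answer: 138234502797444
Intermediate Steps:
W(u) = u²
O(G) = (5 + 7*G²)²
O(W((5 + 1)²)) - 241045 = (5 + 7*(((5 + 1)²)²)²)² - 241045 = (5 + 7*((6²)²)²)² - 241045 = (5 + 7*(36²)²)² - 241045 = (5 + 7*1296²)² - 241045 = (5 + 7*1679616)² - 241045 = (5 + 11757312)² - 241045 = 11757317² - 241045 = 138234503038489 - 241045 = 138234502797444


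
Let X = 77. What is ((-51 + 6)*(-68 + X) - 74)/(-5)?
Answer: 479/5 ≈ 95.800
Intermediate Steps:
((-51 + 6)*(-68 + X) - 74)/(-5) = ((-51 + 6)*(-68 + 77) - 74)/(-5) = (-45*9 - 74)*(-⅕) = (-405 - 74)*(-⅕) = -479*(-⅕) = 479/5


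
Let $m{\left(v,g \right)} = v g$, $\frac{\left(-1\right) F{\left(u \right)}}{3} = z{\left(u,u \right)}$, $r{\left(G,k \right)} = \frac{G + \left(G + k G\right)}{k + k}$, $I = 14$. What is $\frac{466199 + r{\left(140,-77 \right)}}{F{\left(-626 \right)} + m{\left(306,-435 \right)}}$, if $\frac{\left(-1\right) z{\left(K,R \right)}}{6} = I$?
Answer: $- \frac{5128939}{1461438} \approx -3.5095$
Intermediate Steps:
$z{\left(K,R \right)} = -84$ ($z{\left(K,R \right)} = \left(-6\right) 14 = -84$)
$r{\left(G,k \right)} = \frac{2 G + G k}{2 k}$ ($r{\left(G,k \right)} = \frac{G + \left(G + G k\right)}{2 k} = \left(2 G + G k\right) \frac{1}{2 k} = \frac{2 G + G k}{2 k}$)
$F{\left(u \right)} = 252$ ($F{\left(u \right)} = \left(-3\right) \left(-84\right) = 252$)
$m{\left(v,g \right)} = g v$
$\frac{466199 + r{\left(140,-77 \right)}}{F{\left(-626 \right)} + m{\left(306,-435 \right)}} = \frac{466199 + \left(\frac{1}{2} \cdot 140 + \frac{140}{-77}\right)}{252 - 133110} = \frac{466199 + \left(70 + 140 \left(- \frac{1}{77}\right)\right)}{252 - 133110} = \frac{466199 + \left(70 - \frac{20}{11}\right)}{-132858} = \left(466199 + \frac{750}{11}\right) \left(- \frac{1}{132858}\right) = \frac{5128939}{11} \left(- \frac{1}{132858}\right) = - \frac{5128939}{1461438}$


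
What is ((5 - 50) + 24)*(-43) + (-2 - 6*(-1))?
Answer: 907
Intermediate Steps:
((5 - 50) + 24)*(-43) + (-2 - 6*(-1)) = (-45 + 24)*(-43) + (-2 + 6) = -21*(-43) + 4 = 903 + 4 = 907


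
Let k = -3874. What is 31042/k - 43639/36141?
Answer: -645473204/70005117 ≈ -9.2204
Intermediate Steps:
31042/k - 43639/36141 = 31042/(-3874) - 43639/36141 = 31042*(-1/3874) - 43639*1/36141 = -15521/1937 - 43639/36141 = -645473204/70005117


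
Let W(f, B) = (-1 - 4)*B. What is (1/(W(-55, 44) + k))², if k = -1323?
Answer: 1/2380849 ≈ 4.2002e-7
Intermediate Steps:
W(f, B) = -5*B
(1/(W(-55, 44) + k))² = (1/(-5*44 - 1323))² = (1/(-220 - 1323))² = (1/(-1543))² = (-1/1543)² = 1/2380849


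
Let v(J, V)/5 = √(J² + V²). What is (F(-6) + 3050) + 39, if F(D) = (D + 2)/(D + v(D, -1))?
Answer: 2746097/889 - 20*√37/889 ≈ 3088.8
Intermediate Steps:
v(J, V) = 5*√(J² + V²)
F(D) = (2 + D)/(D + 5*√(1 + D²)) (F(D) = (D + 2)/(D + 5*√(D² + (-1)²)) = (2 + D)/(D + 5*√(D² + 1)) = (2 + D)/(D + 5*√(1 + D²)))
(F(-6) + 3050) + 39 = ((2 - 6)/(-6 + 5*√(1 + (-6)²)) + 3050) + 39 = (-4/(-6 + 5*√(1 + 36)) + 3050) + 39 = (-4/(-6 + 5*√37) + 3050) + 39 = (3050 - 4/(-6 + 5*√37)) + 39 = 3089 - 4/(-6 + 5*√37)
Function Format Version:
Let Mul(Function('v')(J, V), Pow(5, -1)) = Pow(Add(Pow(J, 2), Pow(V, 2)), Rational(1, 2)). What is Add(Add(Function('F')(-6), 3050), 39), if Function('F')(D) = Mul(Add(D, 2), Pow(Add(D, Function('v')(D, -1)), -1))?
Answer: Add(Rational(2746097, 889), Mul(Rational(-20, 889), Pow(37, Rational(1, 2)))) ≈ 3088.8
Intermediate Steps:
Function('v')(J, V) = Mul(5, Pow(Add(Pow(J, 2), Pow(V, 2)), Rational(1, 2)))
Function('F')(D) = Mul(Pow(Add(D, Mul(5, Pow(Add(1, Pow(D, 2)), Rational(1, 2)))), -1), Add(2, D)) (Function('F')(D) = Mul(Add(D, 2), Pow(Add(D, Mul(5, Pow(Add(Pow(D, 2), Pow(-1, 2)), Rational(1, 2)))), -1)) = Mul(Add(2, D), Pow(Add(D, Mul(5, Pow(Add(Pow(D, 2), 1), Rational(1, 2)))), -1)) = Mul(Add(2, D), Pow(Add(D, Mul(5, Pow(Add(1, Pow(D, 2)), Rational(1, 2)))), -1)) = Mul(Pow(Add(D, Mul(5, Pow(Add(1, Pow(D, 2)), Rational(1, 2)))), -1), Add(2, D)))
Add(Add(Function('F')(-6), 3050), 39) = Add(Add(Mul(Pow(Add(-6, Mul(5, Pow(Add(1, Pow(-6, 2)), Rational(1, 2)))), -1), Add(2, -6)), 3050), 39) = Add(Add(Mul(Pow(Add(-6, Mul(5, Pow(Add(1, 36), Rational(1, 2)))), -1), -4), 3050), 39) = Add(Add(Mul(Pow(Add(-6, Mul(5, Pow(37, Rational(1, 2)))), -1), -4), 3050), 39) = Add(Add(Mul(-4, Pow(Add(-6, Mul(5, Pow(37, Rational(1, 2)))), -1)), 3050), 39) = Add(Add(3050, Mul(-4, Pow(Add(-6, Mul(5, Pow(37, Rational(1, 2)))), -1))), 39) = Add(3089, Mul(-4, Pow(Add(-6, Mul(5, Pow(37, Rational(1, 2)))), -1)))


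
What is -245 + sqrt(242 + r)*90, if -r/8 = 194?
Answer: -245 + 90*I*sqrt(1310) ≈ -245.0 + 3257.5*I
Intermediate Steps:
r = -1552 (r = -8*194 = -1552)
-245 + sqrt(242 + r)*90 = -245 + sqrt(242 - 1552)*90 = -245 + sqrt(-1310)*90 = -245 + (I*sqrt(1310))*90 = -245 + 90*I*sqrt(1310)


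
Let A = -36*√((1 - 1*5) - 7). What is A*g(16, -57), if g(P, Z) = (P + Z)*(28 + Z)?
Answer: -42804*I*√11 ≈ -1.4196e+5*I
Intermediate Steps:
g(P, Z) = (28 + Z)*(P + Z)
A = -36*I*√11 (A = -36*√((1 - 5) - 7) = -36*√(-4 - 7) = -36*I*√11 ≈ -119.4*I)
A*g(16, -57) = (-36*I*√11)*((-57)² + 28*16 + 28*(-57) + 16*(-57)) = (-36*I*√11)*(3249 + 448 - 1596 - 912) = -36*I*√11*1189 = -42804*I*√11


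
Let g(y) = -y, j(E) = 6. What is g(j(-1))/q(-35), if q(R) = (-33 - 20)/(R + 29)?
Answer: -36/53 ≈ -0.67924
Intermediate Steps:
q(R) = -53/(29 + R)
g(j(-1))/q(-35) = (-1*6)/((-53/(29 - 35))) = -6/((-53/(-6))) = -6/((-53*(-1/6))) = -6/53/6 = -6*6/53 = -36/53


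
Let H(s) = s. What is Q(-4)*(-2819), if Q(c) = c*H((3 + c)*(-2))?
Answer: 22552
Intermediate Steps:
Q(c) = c*(-6 - 2*c) (Q(c) = c*((3 + c)*(-2)) = c*(-6 - 2*c))
Q(-4)*(-2819) = -2*(-4)*(3 - 4)*(-2819) = -2*(-4)*(-1)*(-2819) = -8*(-2819) = 22552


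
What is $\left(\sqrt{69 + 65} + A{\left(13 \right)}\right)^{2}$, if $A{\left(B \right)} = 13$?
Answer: $\left(13 + \sqrt{134}\right)^{2} \approx 603.97$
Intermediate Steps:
$\left(\sqrt{69 + 65} + A{\left(13 \right)}\right)^{2} = \left(\sqrt{69 + 65} + 13\right)^{2} = \left(\sqrt{134} + 13\right)^{2} = \left(13 + \sqrt{134}\right)^{2}$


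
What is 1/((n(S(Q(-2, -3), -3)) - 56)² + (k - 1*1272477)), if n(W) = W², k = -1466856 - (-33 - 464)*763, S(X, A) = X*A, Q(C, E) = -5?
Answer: -1/2331561 ≈ -4.2890e-7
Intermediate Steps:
S(X, A) = A*X
k = -1087645 (k = -1466856 - (-497)*763 = -1466856 - 1*(-379211) = -1466856 + 379211 = -1087645)
1/((n(S(Q(-2, -3), -3)) - 56)² + (k - 1*1272477)) = 1/(((-3*(-5))² - 56)² + (-1087645 - 1*1272477)) = 1/((15² - 56)² + (-1087645 - 1272477)) = 1/((225 - 56)² - 2360122) = 1/(169² - 2360122) = 1/(28561 - 2360122) = 1/(-2331561) = -1/2331561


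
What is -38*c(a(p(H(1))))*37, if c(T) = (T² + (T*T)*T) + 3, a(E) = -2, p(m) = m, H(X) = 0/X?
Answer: 1406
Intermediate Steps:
H(X) = 0
c(T) = 3 + T² + T³ (c(T) = (T² + T²*T) + 3 = (T² + T³) + 3 = 3 + T² + T³)
-38*c(a(p(H(1))))*37 = -38*(3 + (-2)² + (-2)³)*37 = -38*(3 + 4 - 8)*37 = -38*(-1)*37 = 38*37 = 1406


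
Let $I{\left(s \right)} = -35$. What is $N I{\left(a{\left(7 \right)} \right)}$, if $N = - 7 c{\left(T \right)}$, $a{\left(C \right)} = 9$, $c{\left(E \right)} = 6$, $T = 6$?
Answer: $1470$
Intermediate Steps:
$N = -42$ ($N = \left(-7\right) 6 = -42$)
$N I{\left(a{\left(7 \right)} \right)} = \left(-42\right) \left(-35\right) = 1470$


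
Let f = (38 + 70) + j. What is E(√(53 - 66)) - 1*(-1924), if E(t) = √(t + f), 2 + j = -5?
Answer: 1924 + √(101 + I*√13) ≈ 1934.1 + 0.17935*I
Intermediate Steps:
j = -7 (j = -2 - 5 = -7)
f = 101 (f = (38 + 70) - 7 = 108 - 7 = 101)
E(t) = √(101 + t) (E(t) = √(t + 101) = √(101 + t))
E(√(53 - 66)) - 1*(-1924) = √(101 + √(53 - 66)) - 1*(-1924) = √(101 + √(-13)) + 1924 = √(101 + I*√13) + 1924 = 1924 + √(101 + I*√13)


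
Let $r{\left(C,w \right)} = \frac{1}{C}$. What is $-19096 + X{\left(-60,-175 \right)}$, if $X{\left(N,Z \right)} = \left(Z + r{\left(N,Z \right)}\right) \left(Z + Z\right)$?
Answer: $\frac{252959}{6} \approx 42160.0$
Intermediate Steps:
$X{\left(N,Z \right)} = 2 Z \left(Z + \frac{1}{N}\right)$ ($X{\left(N,Z \right)} = \left(Z + \frac{1}{N}\right) \left(Z + Z\right) = \left(Z + \frac{1}{N}\right) 2 Z = 2 Z \left(Z + \frac{1}{N}\right)$)
$-19096 + X{\left(-60,-175 \right)} = -19096 + 2 \left(-175\right) \frac{1}{-60} \left(1 - -10500\right) = -19096 + 2 \left(-175\right) \left(- \frac{1}{60}\right) \left(1 + 10500\right) = -19096 + 2 \left(-175\right) \left(- \frac{1}{60}\right) 10501 = -19096 + \frac{367535}{6} = \frac{252959}{6}$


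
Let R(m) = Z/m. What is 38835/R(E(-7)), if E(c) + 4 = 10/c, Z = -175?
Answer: 295146/245 ≈ 1204.7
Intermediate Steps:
E(c) = -4 + 10/c
R(m) = -175/m
38835/R(E(-7)) = 38835/((-175/(-4 + 10/(-7)))) = 38835/((-175/(-4 + 10*(-1/7)))) = 38835/((-175/(-4 - 10/7))) = 38835/((-175/(-38/7))) = 38835/((-175*(-7/38))) = 38835/(1225/38) = 38835*(38/1225) = 295146/245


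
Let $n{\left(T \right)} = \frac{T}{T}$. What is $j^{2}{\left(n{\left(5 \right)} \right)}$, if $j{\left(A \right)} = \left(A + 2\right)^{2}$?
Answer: $81$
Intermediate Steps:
$n{\left(T \right)} = 1$
$j{\left(A \right)} = \left(2 + A\right)^{2}$
$j^{2}{\left(n{\left(5 \right)} \right)} = \left(\left(2 + 1\right)^{2}\right)^{2} = \left(3^{2}\right)^{2} = 9^{2} = 81$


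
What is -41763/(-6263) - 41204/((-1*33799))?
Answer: 1669608289/211683137 ≈ 7.8873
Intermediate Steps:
-41763/(-6263) - 41204/((-1*33799)) = -41763*(-1/6263) - 41204/(-33799) = 41763/6263 - 41204*(-1/33799) = 41763/6263 + 41204/33799 = 1669608289/211683137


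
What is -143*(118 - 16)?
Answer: -14586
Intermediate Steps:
-143*(118 - 16) = -143*102 = -14586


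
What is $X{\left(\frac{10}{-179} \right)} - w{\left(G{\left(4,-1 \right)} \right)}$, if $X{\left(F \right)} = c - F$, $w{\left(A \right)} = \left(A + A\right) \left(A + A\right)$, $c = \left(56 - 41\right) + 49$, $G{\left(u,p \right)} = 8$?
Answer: $- \frac{34358}{179} \approx -191.94$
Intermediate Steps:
$c = 64$ ($c = 15 + 49 = 64$)
$w{\left(A \right)} = 4 A^{2}$ ($w{\left(A \right)} = 2 A 2 A = 4 A^{2}$)
$X{\left(F \right)} = 64 - F$
$X{\left(\frac{10}{-179} \right)} - w{\left(G{\left(4,-1 \right)} \right)} = \left(64 - \frac{10}{-179}\right) - 4 \cdot 8^{2} = \left(64 - 10 \left(- \frac{1}{179}\right)\right) - 4 \cdot 64 = \left(64 - - \frac{10}{179}\right) - 256 = \left(64 + \frac{10}{179}\right) - 256 = \frac{11466}{179} - 256 = - \frac{34358}{179}$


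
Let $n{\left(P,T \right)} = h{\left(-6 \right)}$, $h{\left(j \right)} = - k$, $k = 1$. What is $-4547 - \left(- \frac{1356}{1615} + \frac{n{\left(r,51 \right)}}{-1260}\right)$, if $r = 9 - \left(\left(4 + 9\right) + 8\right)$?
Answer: $- \frac{1850196671}{406980} \approx -4546.2$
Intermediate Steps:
$r = -12$ ($r = 9 - \left(13 + 8\right) = 9 - 21 = -12$)
$h{\left(j \right)} = -1$ ($h{\left(j \right)} = \left(-1\right) 1 = -1$)
$n{\left(P,T \right)} = -1$
$-4547 - \left(- \frac{1356}{1615} + \frac{n{\left(r,51 \right)}}{-1260}\right) = -4547 - \left(- \frac{1356}{1615} - \frac{1}{-1260}\right) = -4547 - \left(\left(-1356\right) \frac{1}{1615} - - \frac{1}{1260}\right) = -4547 - \left(- \frac{1356}{1615} + \frac{1}{1260}\right) = -4547 - - \frac{341389}{406980} = -4547 + \frac{341389}{406980} = - \frac{1850196671}{406980}$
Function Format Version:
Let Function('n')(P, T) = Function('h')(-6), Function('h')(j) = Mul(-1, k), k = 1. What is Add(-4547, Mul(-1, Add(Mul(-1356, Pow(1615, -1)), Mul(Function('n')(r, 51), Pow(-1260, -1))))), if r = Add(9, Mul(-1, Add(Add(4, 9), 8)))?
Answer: Rational(-1850196671, 406980) ≈ -4546.2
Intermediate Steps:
r = -12 (r = Add(9, Mul(-1, Add(13, 8))) = Add(9, Mul(-1, 21)) = Add(9, -21) = -12)
Function('h')(j) = -1 (Function('h')(j) = Mul(-1, 1) = -1)
Function('n')(P, T) = -1
Add(-4547, Mul(-1, Add(Mul(-1356, Pow(1615, -1)), Mul(Function('n')(r, 51), Pow(-1260, -1))))) = Add(-4547, Mul(-1, Add(Mul(-1356, Pow(1615, -1)), Mul(-1, Pow(-1260, -1))))) = Add(-4547, Mul(-1, Add(Mul(-1356, Rational(1, 1615)), Mul(-1, Rational(-1, 1260))))) = Add(-4547, Mul(-1, Add(Rational(-1356, 1615), Rational(1, 1260)))) = Add(-4547, Mul(-1, Rational(-341389, 406980))) = Add(-4547, Rational(341389, 406980)) = Rational(-1850196671, 406980)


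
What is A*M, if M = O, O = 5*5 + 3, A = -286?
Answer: -8008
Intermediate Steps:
O = 28 (O = 25 + 3 = 28)
M = 28
A*M = -286*28 = -8008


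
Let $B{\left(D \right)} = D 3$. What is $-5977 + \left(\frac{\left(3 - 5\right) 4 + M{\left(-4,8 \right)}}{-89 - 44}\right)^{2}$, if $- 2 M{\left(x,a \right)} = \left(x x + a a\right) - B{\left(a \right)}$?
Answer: $- \frac{105725857}{17689} \approx -5976.9$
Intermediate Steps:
$B{\left(D \right)} = 3 D$
$M{\left(x,a \right)} = - \frac{a^{2}}{2} - \frac{x^{2}}{2} + \frac{3 a}{2}$ ($M{\left(x,a \right)} = - \frac{\left(x x + a a\right) - 3 a}{2} = - \frac{\left(x^{2} + a^{2}\right) - 3 a}{2} = - \frac{\left(a^{2} + x^{2}\right) - 3 a}{2} = - \frac{a^{2} + x^{2} - 3 a}{2} = - \frac{a^{2}}{2} - \frac{x^{2}}{2} + \frac{3 a}{2}$)
$-5977 + \left(\frac{\left(3 - 5\right) 4 + M{\left(-4,8 \right)}}{-89 - 44}\right)^{2} = -5977 + \left(\frac{\left(3 - 5\right) 4 - \left(-12 + 8 + 32\right)}{-89 - 44}\right)^{2} = -5977 + \left(\frac{\left(-2\right) 4 - 28}{-133}\right)^{2} = -5977 + \left(\left(-8 - 28\right) \left(- \frac{1}{133}\right)\right)^{2} = -5977 + \left(\left(-36\right) \left(- \frac{1}{133}\right)\right)^{2} = -5977 + \left(\frac{36}{133}\right)^{2} = -5977 + \frac{1296}{17689} = - \frac{105725857}{17689}$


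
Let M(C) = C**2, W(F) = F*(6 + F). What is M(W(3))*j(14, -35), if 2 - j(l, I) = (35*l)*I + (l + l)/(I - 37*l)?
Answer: 987803748/79 ≈ 1.2504e+7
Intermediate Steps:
j(l, I) = 2 - 35*I*l - 2*l/(I - 37*l) (j(l, I) = 2 - ((35*l)*I + (l + l)/(I - 37*l)) = 2 - (35*I*l + (2*l)/(I - 37*l)) = 2 - (35*I*l + 2*l/(I - 37*l)) = 2 - (2*l/(I - 37*l) + 35*I*l) = 2 + (-35*I*l - 2*l/(I - 37*l)) = 2 - 35*I*l - 2*l/(I - 37*l))
M(W(3))*j(14, -35) = (3*(6 + 3))**2*((-76*14 + 2*(-35) - 35*14*(-35)**2 + 1295*(-35)*14**2)/(-35 - 37*14)) = (3*9)**2*((-1064 - 70 - 35*14*1225 + 1295*(-35)*196)/(-35 - 518)) = 27**2*((-1064 - 70 - 600250 - 8883700)/(-553)) = 729*(-1/553*(-9485084)) = 729*(1355012/79) = 987803748/79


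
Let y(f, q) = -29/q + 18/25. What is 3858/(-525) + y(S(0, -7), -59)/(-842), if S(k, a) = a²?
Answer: -63898417/8693650 ≈ -7.3500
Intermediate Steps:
y(f, q) = 18/25 - 29/q (y(f, q) = -29/q + 18*(1/25) = -29/q + 18/25 = 18/25 - 29/q)
3858/(-525) + y(S(0, -7), -59)/(-842) = 3858/(-525) + (18/25 - 29/(-59))/(-842) = 3858*(-1/525) + (18/25 - 29*(-1/59))*(-1/842) = -1286/175 + (18/25 + 29/59)*(-1/842) = -1286/175 + (1787/1475)*(-1/842) = -1286/175 - 1787/1241950 = -63898417/8693650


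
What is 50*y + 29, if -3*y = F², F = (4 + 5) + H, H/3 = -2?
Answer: -121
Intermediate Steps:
H = -6 (H = 3*(-2) = -6)
F = 3 (F = (4 + 5) - 6 = 9 - 6 = 3)
y = -3 (y = -⅓*3² = -⅓*9 = -3)
50*y + 29 = 50*(-3) + 29 = -150 + 29 = -121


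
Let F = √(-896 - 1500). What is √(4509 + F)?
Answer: √(4509 + 2*I*√599) ≈ 67.15 + 0.3645*I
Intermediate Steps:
F = 2*I*√599 (F = √(-2396) = 2*I*√599 ≈ 48.949*I)
√(4509 + F) = √(4509 + 2*I*√599)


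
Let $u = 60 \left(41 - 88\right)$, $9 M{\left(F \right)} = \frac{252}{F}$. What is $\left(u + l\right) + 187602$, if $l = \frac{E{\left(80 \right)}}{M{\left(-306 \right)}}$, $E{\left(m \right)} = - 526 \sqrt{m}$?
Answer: $184782 + \frac{160956 \sqrt{5}}{7} \approx 2.362 \cdot 10^{5}$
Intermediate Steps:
$M{\left(F \right)} = \frac{28}{F}$ ($M{\left(F \right)} = \frac{252 \frac{1}{F}}{9} = \frac{28}{F}$)
$u = -2820$ ($u = 60 \left(-47\right) = -2820$)
$l = \frac{160956 \sqrt{5}}{7}$ ($l = \frac{\left(-526\right) \sqrt{80}}{28 \frac{1}{-306}} = \frac{\left(-526\right) 4 \sqrt{5}}{28 \left(- \frac{1}{306}\right)} = \frac{\left(-2104\right) \sqrt{5}}{- \frac{14}{153}} = - 2104 \sqrt{5} \left(- \frac{153}{14}\right) = \frac{160956 \sqrt{5}}{7} \approx 51416.0$)
$\left(u + l\right) + 187602 = \left(-2820 + \frac{160956 \sqrt{5}}{7}\right) + 187602 = 184782 + \frac{160956 \sqrt{5}}{7}$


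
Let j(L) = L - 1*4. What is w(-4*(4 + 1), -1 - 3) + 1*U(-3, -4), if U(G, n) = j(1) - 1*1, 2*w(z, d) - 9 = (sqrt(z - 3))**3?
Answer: 1/2 - 23*I*sqrt(23)/2 ≈ 0.5 - 55.152*I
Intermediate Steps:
j(L) = -4 + L (j(L) = L - 4 = -4 + L)
w(z, d) = 9/2 + (-3 + z)**(3/2)/2 (w(z, d) = 9/2 + (sqrt(z - 3))**3/2 = 9/2 + (sqrt(-3 + z))**3/2 = 9/2 + (-3 + z)**(3/2)/2)
U(G, n) = -4 (U(G, n) = (-4 + 1) - 1*1 = -3 - 1 = -4)
w(-4*(4 + 1), -1 - 3) + 1*U(-3, -4) = (9/2 + (-3 - 4*(4 + 1))**(3/2)/2) + 1*(-4) = (9/2 + (-3 - 4*5)**(3/2)/2) - 4 = (9/2 + (-3 - 20)**(3/2)/2) - 4 = (9/2 + (-23)**(3/2)/2) - 4 = (9/2 + (-23*I*sqrt(23))/2) - 4 = (9/2 - 23*I*sqrt(23)/2) - 4 = 1/2 - 23*I*sqrt(23)/2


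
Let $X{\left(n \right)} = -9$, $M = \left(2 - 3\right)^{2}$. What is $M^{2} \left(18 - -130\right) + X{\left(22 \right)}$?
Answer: $139$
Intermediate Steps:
$M = 1$ ($M = \left(-1\right)^{2} = 1$)
$M^{2} \left(18 - -130\right) + X{\left(22 \right)} = 1^{2} \left(18 - -130\right) - 9 = 1 \left(18 + 130\right) - 9 = 1 \cdot 148 - 9 = 148 - 9 = 139$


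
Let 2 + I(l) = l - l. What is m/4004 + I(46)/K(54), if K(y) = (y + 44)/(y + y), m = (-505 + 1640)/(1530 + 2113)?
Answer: -225042023/102106004 ≈ -2.2040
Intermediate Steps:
m = 1135/3643 ≈ 0.31156
K(y) = (44 + y)/(2*y) (K(y) = (44 + y)/((2*y)) = (44 + y)*(1/(2*y)) = (44 + y)/(2*y))
I(l) = -2 (I(l) = -2 + (l - l) = -2 + 0 = -2)
m/4004 + I(46)/K(54) = (1135/3643)/4004 - 2*108/(44 + 54) = (1135/3643)*(1/4004) - 2/((1/2)*(1/54)*98) = 1135/14586572 - 2/49/54 = 1135/14586572 - 2*54/49 = 1135/14586572 - 108/49 = -225042023/102106004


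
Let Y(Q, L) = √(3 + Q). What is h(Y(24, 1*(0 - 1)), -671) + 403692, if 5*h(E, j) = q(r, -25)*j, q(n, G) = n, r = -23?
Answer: 2033893/5 ≈ 4.0678e+5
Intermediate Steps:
h(E, j) = -23*j/5 (h(E, j) = (-23*j)/5 = -23*j/5)
h(Y(24, 1*(0 - 1)), -671) + 403692 = -23/5*(-671) + 403692 = 15433/5 + 403692 = 2033893/5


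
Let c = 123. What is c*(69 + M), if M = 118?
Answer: 23001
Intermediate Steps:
c*(69 + M) = 123*(69 + 118) = 123*187 = 23001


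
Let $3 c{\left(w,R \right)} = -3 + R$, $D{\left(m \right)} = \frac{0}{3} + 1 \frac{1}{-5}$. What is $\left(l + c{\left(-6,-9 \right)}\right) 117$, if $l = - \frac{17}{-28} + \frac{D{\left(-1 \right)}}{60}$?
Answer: $- \frac{69537}{175} \approx -397.35$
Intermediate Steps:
$D{\left(m \right)} = - \frac{1}{5}$ ($D{\left(m \right)} = 0 \cdot \frac{1}{3} + 1 \left(- \frac{1}{5}\right) = 0 - \frac{1}{5} = - \frac{1}{5}$)
$l = \frac{317}{525}$ ($l = - \frac{17}{-28} - \frac{1}{5 \cdot 60} = \left(-17\right) \left(- \frac{1}{28}\right) - \frac{1}{300} = \frac{17}{28} - \frac{1}{300} = \frac{317}{525} \approx 0.60381$)
$c{\left(w,R \right)} = -1 + \frac{R}{3}$ ($c{\left(w,R \right)} = \frac{-3 + R}{3} = -1 + \frac{R}{3}$)
$\left(l + c{\left(-6,-9 \right)}\right) 117 = \left(\frac{317}{525} + \left(-1 + \frac{1}{3} \left(-9\right)\right)\right) 117 = \left(\frac{317}{525} - 4\right) 117 = \left(- \frac{1783}{525}\right) 117 = - \frac{69537}{175}$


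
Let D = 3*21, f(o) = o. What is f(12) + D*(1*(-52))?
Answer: -3264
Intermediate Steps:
D = 63
f(12) + D*(1*(-52)) = 12 + 63*(1*(-52)) = 12 + 63*(-52) = 12 - 3276 = -3264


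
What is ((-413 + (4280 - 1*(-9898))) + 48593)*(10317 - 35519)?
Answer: -1571546316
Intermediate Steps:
((-413 + (4280 - 1*(-9898))) + 48593)*(10317 - 35519) = ((-413 + (4280 + 9898)) + 48593)*(-25202) = ((-413 + 14178) + 48593)*(-25202) = (13765 + 48593)*(-25202) = 62358*(-25202) = -1571546316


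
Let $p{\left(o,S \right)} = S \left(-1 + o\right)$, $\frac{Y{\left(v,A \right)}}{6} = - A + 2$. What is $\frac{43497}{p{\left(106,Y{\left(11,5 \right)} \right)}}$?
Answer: $- \frac{1611}{70} \approx -23.014$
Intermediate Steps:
$Y{\left(v,A \right)} = 12 - 6 A$ ($Y{\left(v,A \right)} = 6 \left(- A + 2\right) = 6 \left(2 - A\right) = 12 - 6 A$)
$\frac{43497}{p{\left(106,Y{\left(11,5 \right)} \right)}} = \frac{43497}{\left(12 - 30\right) \left(-1 + 106\right)} = \frac{43497}{\left(12 - 30\right) 105} = \frac{43497}{\left(-18\right) 105} = \frac{43497}{-1890} = 43497 \left(- \frac{1}{1890}\right) = - \frac{1611}{70}$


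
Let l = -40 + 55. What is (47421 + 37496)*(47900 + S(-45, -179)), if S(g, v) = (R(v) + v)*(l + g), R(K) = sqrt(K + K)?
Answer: 4523528590 - 2547510*I*sqrt(358) ≈ 4.5235e+9 - 4.8201e+7*I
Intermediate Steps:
R(K) = sqrt(2)*sqrt(K) (R(K) = sqrt(2*K) = sqrt(2)*sqrt(K))
l = 15
S(g, v) = (15 + g)*(v + sqrt(2)*sqrt(v)) (S(g, v) = (sqrt(2)*sqrt(v) + v)*(15 + g) = (v + sqrt(2)*sqrt(v))*(15 + g) = (15 + g)*(v + sqrt(2)*sqrt(v)))
(47421 + 37496)*(47900 + S(-45, -179)) = (47421 + 37496)*(47900 + (15*(-179) - 45*(-179) + 15*sqrt(2)*sqrt(-179) - 45*sqrt(2)*sqrt(-179))) = 84917*(47900 + (-2685 + 8055 + 15*sqrt(2)*(I*sqrt(179)) - 45*sqrt(2)*I*sqrt(179))) = 84917*(47900 + (-2685 + 8055 + 15*I*sqrt(358) - 45*I*sqrt(358))) = 84917*(47900 + (5370 - 30*I*sqrt(358))) = 84917*(53270 - 30*I*sqrt(358)) = 4523528590 - 2547510*I*sqrt(358)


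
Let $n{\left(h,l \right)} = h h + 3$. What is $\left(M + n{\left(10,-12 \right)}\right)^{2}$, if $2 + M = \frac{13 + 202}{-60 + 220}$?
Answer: $\frac{10725625}{1024} \approx 10474.0$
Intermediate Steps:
$M = - \frac{21}{32}$ ($M = -2 + \frac{13 + 202}{-60 + 220} = -2 + \frac{215}{160} = -2 + 215 \cdot \frac{1}{160} = -2 + \frac{43}{32} = - \frac{21}{32} \approx -0.65625$)
$n{\left(h,l \right)} = 3 + h^{2}$ ($n{\left(h,l \right)} = h^{2} + 3 = 3 + h^{2}$)
$\left(M + n{\left(10,-12 \right)}\right)^{2} = \left(- \frac{21}{32} + \left(3 + 10^{2}\right)\right)^{2} = \left(- \frac{21}{32} + \left(3 + 100\right)\right)^{2} = \left(- \frac{21}{32} + 103\right)^{2} = \left(\frac{3275}{32}\right)^{2} = \frac{10725625}{1024}$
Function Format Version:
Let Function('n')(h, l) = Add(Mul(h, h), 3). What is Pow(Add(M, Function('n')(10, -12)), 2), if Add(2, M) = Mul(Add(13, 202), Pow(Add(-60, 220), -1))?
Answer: Rational(10725625, 1024) ≈ 10474.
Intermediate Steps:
M = Rational(-21, 32) (M = Add(-2, Mul(Add(13, 202), Pow(Add(-60, 220), -1))) = Add(-2, Mul(215, Pow(160, -1))) = Add(-2, Mul(215, Rational(1, 160))) = Add(-2, Rational(43, 32)) = Rational(-21, 32) ≈ -0.65625)
Function('n')(h, l) = Add(3, Pow(h, 2)) (Function('n')(h, l) = Add(Pow(h, 2), 3) = Add(3, Pow(h, 2)))
Pow(Add(M, Function('n')(10, -12)), 2) = Pow(Add(Rational(-21, 32), Add(3, Pow(10, 2))), 2) = Pow(Add(Rational(-21, 32), Add(3, 100)), 2) = Pow(Add(Rational(-21, 32), 103), 2) = Pow(Rational(3275, 32), 2) = Rational(10725625, 1024)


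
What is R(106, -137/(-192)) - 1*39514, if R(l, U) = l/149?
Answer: -5887480/149 ≈ -39513.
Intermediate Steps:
R(l, U) = l/149 (R(l, U) = l*(1/149) = l/149)
R(106, -137/(-192)) - 1*39514 = (1/149)*106 - 1*39514 = 106/149 - 39514 = -5887480/149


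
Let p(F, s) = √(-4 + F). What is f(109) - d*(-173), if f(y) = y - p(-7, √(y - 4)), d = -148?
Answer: -25495 - I*√11 ≈ -25495.0 - 3.3166*I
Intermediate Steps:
f(y) = y - I*√11 (f(y) = y - √(-4 - 7) = y - √(-11) = y - I*√11)
f(109) - d*(-173) = (109 - I*√11) - (-148)*(-173) = (109 - I*√11) - 1*25604 = (109 - I*√11) - 25604 = -25495 - I*√11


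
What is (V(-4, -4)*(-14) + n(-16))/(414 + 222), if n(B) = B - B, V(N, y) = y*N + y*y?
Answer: -112/159 ≈ -0.70440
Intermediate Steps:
V(N, y) = y² + N*y (V(N, y) = N*y + y² = y² + N*y)
n(B) = 0
(V(-4, -4)*(-14) + n(-16))/(414 + 222) = (-4*(-4 - 4)*(-14) + 0)/(414 + 222) = (-4*(-8)*(-14) + 0)/636 = (32*(-14) + 0)*(1/636) = (-448 + 0)*(1/636) = -448*1/636 = -112/159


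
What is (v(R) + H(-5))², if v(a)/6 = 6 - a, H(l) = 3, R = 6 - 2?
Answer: 225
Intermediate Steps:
R = 4
v(a) = 36 - 6*a (v(a) = 6*(6 - a) = 36 - 6*a)
(v(R) + H(-5))² = ((36 - 6*4) + 3)² = ((36 - 24) + 3)² = (12 + 3)² = 15² = 225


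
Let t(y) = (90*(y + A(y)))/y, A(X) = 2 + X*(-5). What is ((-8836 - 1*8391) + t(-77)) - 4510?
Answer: -1701649/77 ≈ -22099.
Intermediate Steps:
A(X) = 2 - 5*X
t(y) = (180 - 360*y)/y (t(y) = (90*(y + (2 - 5*y)))/y = (90*(2 - 4*y))/y = (180 - 360*y)/y)
((-8836 - 1*8391) + t(-77)) - 4510 = ((-8836 - 1*8391) + (-360 + 180/(-77))) - 4510 = ((-8836 - 8391) + (-360 + 180*(-1/77))) - 4510 = (-17227 + (-360 - 180/77)) - 4510 = (-17227 - 27900/77) - 4510 = -1354379/77 - 4510 = -1701649/77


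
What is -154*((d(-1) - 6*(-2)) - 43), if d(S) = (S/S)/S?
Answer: 4928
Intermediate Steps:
d(S) = 1/S
-154*((d(-1) - 6*(-2)) - 43) = -154*((1/(-1) - 6*(-2)) - 43) = -154*((-1 + 12) - 43) = -154*(11 - 43) = -154*(-32) = 4928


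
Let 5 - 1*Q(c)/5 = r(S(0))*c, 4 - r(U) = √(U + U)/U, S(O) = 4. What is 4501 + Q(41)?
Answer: 3706 + 205*√2/2 ≈ 3851.0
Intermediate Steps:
r(U) = 4 - √2/√U (r(U) = 4 - √(U + U)/U = 4 - √(2*U)/U = 4 - √2*√U/U = 4 - √2/√U)
Q(c) = 25 - 5*c*(4 - √2/2) (Q(c) = 25 - 5*(4 - √2/√4)*c = 25 - 5*(4 - 1*√2*½)*c = 25 - 5*(4 - √2/2)*c = 25 - 5*c*(4 - √2/2))
4501 + Q(41) = 4501 + (25 - 5/2*41*(8 - √2)) = 4501 + (25 + (-820 + 205*√2/2)) = 4501 + (-795 + 205*√2/2) = 3706 + 205*√2/2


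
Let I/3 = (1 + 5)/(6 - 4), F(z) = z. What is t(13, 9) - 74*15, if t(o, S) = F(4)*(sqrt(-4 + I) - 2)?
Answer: -1118 + 4*sqrt(5) ≈ -1109.1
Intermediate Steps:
I = 9 (I = 3*((1 + 5)/(6 - 4)) = 3*(6/2) = 3*(6*(1/2)) = 3*3 = 9)
t(o, S) = -8 + 4*sqrt(5) (t(o, S) = 4*(sqrt(-4 + 9) - 2) = 4*(sqrt(5) - 2) = 4*(-2 + sqrt(5)) = -8 + 4*sqrt(5))
t(13, 9) - 74*15 = (-8 + 4*sqrt(5)) - 74*15 = (-8 + 4*sqrt(5)) - 1110 = -1118 + 4*sqrt(5)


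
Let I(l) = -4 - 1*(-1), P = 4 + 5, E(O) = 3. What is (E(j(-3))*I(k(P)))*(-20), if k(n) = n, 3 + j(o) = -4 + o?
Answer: 180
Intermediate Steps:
j(o) = -7 + o (j(o) = -3 + (-4 + o) = -7 + o)
P = 9
I(l) = -3 (I(l) = -4 + 1 = -3)
(E(j(-3))*I(k(P)))*(-20) = (3*(-3))*(-20) = -9*(-20) = 180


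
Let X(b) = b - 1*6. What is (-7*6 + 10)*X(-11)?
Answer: 544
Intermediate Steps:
X(b) = -6 + b (X(b) = b - 6 = -6 + b)
(-7*6 + 10)*X(-11) = (-7*6 + 10)*(-6 - 11) = (-42 + 10)*(-17) = -32*(-17) = 544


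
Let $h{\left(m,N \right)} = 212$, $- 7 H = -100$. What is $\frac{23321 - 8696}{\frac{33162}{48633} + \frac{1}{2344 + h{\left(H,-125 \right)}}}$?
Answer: $\frac{121198299300}{5654047} \approx 21436.0$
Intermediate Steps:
$H = \frac{100}{7}$ ($H = \left(- \frac{1}{7}\right) \left(-100\right) = \frac{100}{7} \approx 14.286$)
$\frac{23321 - 8696}{\frac{33162}{48633} + \frac{1}{2344 + h{\left(H,-125 \right)}}} = \frac{23321 - 8696}{\frac{33162}{48633} + \frac{1}{2344 + 212}} = \frac{14625}{33162 \cdot \frac{1}{48633} + \frac{1}{2556}} = \frac{14625}{\frac{11054}{16211} + \frac{1}{2556}} = \frac{14625}{\frac{28270235}{41435316}} = 14625 \cdot \frac{41435316}{28270235} = \frac{121198299300}{5654047}$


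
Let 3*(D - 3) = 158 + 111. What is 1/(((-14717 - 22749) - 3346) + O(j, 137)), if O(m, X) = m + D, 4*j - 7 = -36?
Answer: -12/488719 ≈ -2.4554e-5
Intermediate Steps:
j = -29/4 (j = 7/4 + (¼)*(-36) = 7/4 - 9 = -29/4 ≈ -7.2500)
D = 278/3 (D = 3 + (158 + 111)/3 = 3 + (⅓)*269 = 3 + 269/3 = 278/3 ≈ 92.667)
O(m, X) = 278/3 + m (O(m, X) = m + 278/3 = 278/3 + m)
1/(((-14717 - 22749) - 3346) + O(j, 137)) = 1/(((-14717 - 22749) - 3346) + (278/3 - 29/4)) = 1/((-37466 - 3346) + 1025/12) = 1/(-40812 + 1025/12) = 1/(-488719/12) = -12/488719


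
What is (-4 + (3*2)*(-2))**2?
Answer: 256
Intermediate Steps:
(-4 + (3*2)*(-2))**2 = (-4 + 6*(-2))**2 = (-4 - 12)**2 = (-16)**2 = 256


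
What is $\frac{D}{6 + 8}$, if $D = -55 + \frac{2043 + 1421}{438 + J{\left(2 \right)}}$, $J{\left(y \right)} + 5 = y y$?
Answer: $- \frac{20571}{6118} \approx -3.3624$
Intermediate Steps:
$J{\left(y \right)} = -5 + y^{2}$ ($J{\left(y \right)} = -5 + y y = -5 + y^{2}$)
$D = - \frac{20571}{437}$ ($D = -55 + \frac{2043 + 1421}{438 - \left(5 - 2^{2}\right)} = -55 + \frac{3464}{438 + \left(-5 + 4\right)} = -55 + \frac{3464}{438 - 1} = -55 + \frac{3464}{437} = - \frac{20571}{437} \approx -47.073$)
$\frac{D}{6 + 8} = \frac{1}{6 + 8} \left(- \frac{20571}{437}\right) = \frac{1}{14} \left(- \frac{20571}{437}\right) = - \frac{20571}{6118}$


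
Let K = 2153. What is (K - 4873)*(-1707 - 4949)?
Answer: 18104320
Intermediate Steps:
(K - 4873)*(-1707 - 4949) = (2153 - 4873)*(-1707 - 4949) = -2720*(-6656) = 18104320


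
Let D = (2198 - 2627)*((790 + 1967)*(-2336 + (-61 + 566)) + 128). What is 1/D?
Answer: 1/2165565831 ≈ 4.6177e-10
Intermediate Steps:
D = 2165565831 (D = -429*(2757*(-2336 + 505) + 128) = -429*(2757*(-1831) + 128) = -429*(-5048067 + 128) = -429*(-5047939) = 2165565831)
1/D = 1/2165565831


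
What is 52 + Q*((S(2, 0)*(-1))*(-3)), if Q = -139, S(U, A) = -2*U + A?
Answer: 1720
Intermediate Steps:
S(U, A) = A - 2*U
52 + Q*((S(2, 0)*(-1))*(-3)) = 52 - 139*(0 - 2*2)*(-1)*(-3) = 52 - 139*(0 - 4)*(-1)*(-3) = 52 - 139*(-4*(-1))*(-3) = 52 - 556*(-3) = 52 - 139*(-12) = 52 + 1668 = 1720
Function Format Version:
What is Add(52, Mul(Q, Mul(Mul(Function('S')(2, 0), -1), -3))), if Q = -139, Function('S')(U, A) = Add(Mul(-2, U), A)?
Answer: 1720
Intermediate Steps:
Function('S')(U, A) = Add(A, Mul(-2, U))
Add(52, Mul(Q, Mul(Mul(Function('S')(2, 0), -1), -3))) = Add(52, Mul(-139, Mul(Mul(Add(0, Mul(-2, 2)), -1), -3))) = Add(52, Mul(-139, Mul(Mul(Add(0, -4), -1), -3))) = Add(52, Mul(-139, Mul(Mul(-4, -1), -3))) = Add(52, Mul(-139, Mul(4, -3))) = Add(52, Mul(-139, -12)) = Add(52, 1668) = 1720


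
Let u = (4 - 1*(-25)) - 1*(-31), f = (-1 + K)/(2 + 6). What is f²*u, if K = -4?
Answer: 375/16 ≈ 23.438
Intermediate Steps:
f = -5/8 (f = (-1 - 4)/(2 + 6) = -5/8 ≈ -0.62500)
u = 60 (u = (4 + 25) + 31 = 29 + 31 = 60)
f²*u = (-5/8)²*60 = (25/64)*60 = 375/16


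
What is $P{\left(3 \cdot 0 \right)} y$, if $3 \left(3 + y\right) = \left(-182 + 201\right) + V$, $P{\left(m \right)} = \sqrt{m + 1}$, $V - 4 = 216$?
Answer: $\frac{230}{3} \approx 76.667$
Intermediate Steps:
$V = 220$ ($V = 4 + 216 = 220$)
$P{\left(m \right)} = \sqrt{1 + m}$
$y = \frac{230}{3}$ ($y = -3 + \frac{\left(-182 + 201\right) + 220}{3} = -3 + \frac{19 + 220}{3} = -3 + \frac{1}{3} \cdot 239 = -3 + \frac{239}{3} = \frac{230}{3} \approx 76.667$)
$P{\left(3 \cdot 0 \right)} y = \sqrt{1 + 3 \cdot 0} \cdot \frac{230}{3} = \sqrt{1 + 0} \cdot \frac{230}{3} = \sqrt{1} \cdot \frac{230}{3} = 1 \cdot \frac{230}{3} = \frac{230}{3}$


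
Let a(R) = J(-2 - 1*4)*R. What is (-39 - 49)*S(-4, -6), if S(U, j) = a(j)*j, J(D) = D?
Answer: 19008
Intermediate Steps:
a(R) = -6*R (a(R) = (-2 - 1*4)*R = (-2 - 4)*R = -6*R)
S(U, j) = -6*j² (S(U, j) = (-6*j)*j = -6*j²)
(-39 - 49)*S(-4, -6) = (-39 - 49)*(-6*(-6)²) = -(-528)*36 = -88*(-216) = 19008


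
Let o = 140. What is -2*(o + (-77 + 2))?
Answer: -130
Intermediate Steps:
-2*(o + (-77 + 2)) = -2*(140 + (-77 + 2)) = -2*(140 - 75) = -2*65 = -130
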